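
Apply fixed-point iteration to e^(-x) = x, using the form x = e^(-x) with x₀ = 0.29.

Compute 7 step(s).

Equation: e^(-x) = x
Fixed-point form: x = e^(-x)
x₀ = 0.29

x_1 = g(0.290000) = 0.748264
x_2 = g(0.748264) = 0.473187
x_3 = g(0.473187) = 0.623013
x_4 = g(0.623013) = 0.536326
x_5 = g(0.536326) = 0.584893
x_6 = g(0.584893) = 0.557165
x_7 = g(0.557165) = 0.572831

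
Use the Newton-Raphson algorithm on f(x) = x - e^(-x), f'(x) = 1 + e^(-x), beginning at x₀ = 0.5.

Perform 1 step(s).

f(x) = x - e^(-x)
f'(x) = 1 + e^(-x)
x₀ = 0.5

Newton-Raphson formula: x_{n+1} = x_n - f(x_n)/f'(x_n)

Iteration 1:
  f(0.500000) = -0.106531
  f'(0.500000) = 1.606531
  x_1 = 0.500000 - (-0.106531)/1.606531 = 0.566311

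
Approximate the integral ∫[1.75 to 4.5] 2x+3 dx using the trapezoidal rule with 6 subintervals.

f(x) = 2x+3
a = 1.75, b = 4.5, n = 6
h = (b - a)/n = 0.458333

Trapezoidal rule: (h/2)[f(x₀) + 2f(x₁) + 2f(x₂) + ... + f(xₙ)]

x_0 = 1.7500, f(x_0) = 6.500000, coefficient = 1
x_1 = 2.2083, f(x_1) = 7.416667, coefficient = 2
x_2 = 2.6667, f(x_2) = 8.333333, coefficient = 2
x_3 = 3.1250, f(x_3) = 9.250000, coefficient = 2
x_4 = 3.5833, f(x_4) = 10.166667, coefficient = 2
x_5 = 4.0417, f(x_5) = 11.083333, coefficient = 2
x_6 = 4.5000, f(x_6) = 12.000000, coefficient = 1

I ≈ (0.458333/2) × 111.000000 = 25.437500
Exact value: 25.437500
Error: 0.000000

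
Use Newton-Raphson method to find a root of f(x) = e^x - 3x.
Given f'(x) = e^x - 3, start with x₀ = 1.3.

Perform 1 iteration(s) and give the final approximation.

f(x) = e^x - 3x
f'(x) = e^x - 3
x₀ = 1.3

Newton-Raphson formula: x_{n+1} = x_n - f(x_n)/f'(x_n)

Iteration 1:
  f(1.300000) = -0.230703
  f'(1.300000) = 0.669297
  x_1 = 1.300000 - (-0.230703)/0.669297 = 1.644695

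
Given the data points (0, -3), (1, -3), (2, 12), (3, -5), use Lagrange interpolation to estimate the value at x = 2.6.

Lagrange interpolation formula:
P(x) = Σ yᵢ × Lᵢ(x)
where Lᵢ(x) = Π_{j≠i} (x - xⱼ)/(xᵢ - xⱼ)

L_0(2.6) = (2.6 - 1)/(0 - 1) × (2.6 - 2)/(0 - 2) × (2.6 - 3)/(0 - 3) = 0.064000
L_1(2.6) = (2.6 - 0)/(1 - 0) × (2.6 - 2)/(1 - 2) × (2.6 - 3)/(1 - 3) = -0.312000
L_2(2.6) = (2.6 - 0)/(2 - 0) × (2.6 - 1)/(2 - 1) × (2.6 - 3)/(2 - 3) = 0.832000
L_3(2.6) = (2.6 - 0)/(3 - 0) × (2.6 - 1)/(3 - 1) × (2.6 - 2)/(3 - 2) = 0.416000

P(2.6) = (-3)×L_0(2.6) + (-3)×L_1(2.6) + 12×L_2(2.6) + (-5)×L_3(2.6)
P(2.6) = 8.648000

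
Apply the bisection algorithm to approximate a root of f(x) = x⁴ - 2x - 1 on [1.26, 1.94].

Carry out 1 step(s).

f(x) = x⁴ - 2x - 1
Initial interval: [1.26, 1.94]

Iteration 1:
  c_1 = (1.260000 + 1.940000)/2 = 1.600000
  f(c_1) = f(1.600000) = 2.353600
  f(a) × f(c) < 0, new interval: [1.260000, 1.600000]

After 1 iteration(s), the approximation is c_1 = 1.600000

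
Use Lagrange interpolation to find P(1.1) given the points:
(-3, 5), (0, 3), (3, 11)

Lagrange interpolation formula:
P(x) = Σ yᵢ × Lᵢ(x)
where Lᵢ(x) = Π_{j≠i} (x - xⱼ)/(xᵢ - xⱼ)

L_0(1.1) = (1.1 - 0)/(-3 - 0) × (1.1 - 3)/(-3 - 3) = -0.116111
L_1(1.1) = (1.1 - (-3))/(0 - (-3)) × (1.1 - 3)/(0 - 3) = 0.865556
L_2(1.1) = (1.1 - (-3))/(3 - (-3)) × (1.1 - 0)/(3 - 0) = 0.250556

P(1.1) = 5×L_0(1.1) + 3×L_1(1.1) + 11×L_2(1.1)
P(1.1) = 4.772222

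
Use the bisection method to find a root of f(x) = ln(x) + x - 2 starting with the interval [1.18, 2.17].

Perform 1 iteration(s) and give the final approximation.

f(x) = ln(x) + x - 2
Initial interval: [1.18, 2.17]

Iteration 1:
  c_1 = (1.180000 + 2.170000)/2 = 1.675000
  f(c_1) = f(1.675000) = 0.190813
  f(a) × f(c) < 0, new interval: [1.180000, 1.675000]

After 1 iteration(s), the approximation is c_1 = 1.675000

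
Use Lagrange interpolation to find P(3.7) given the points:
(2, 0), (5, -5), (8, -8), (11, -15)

Lagrange interpolation formula:
P(x) = Σ yᵢ × Lᵢ(x)
where Lᵢ(x) = Π_{j≠i} (x - xⱼ)/(xᵢ - xⱼ)

L_0(3.7) = (3.7 - 5)/(2 - 5) × (3.7 - 8)/(2 - 8) × (3.7 - 11)/(2 - 11) = 0.251895
L_1(3.7) = (3.7 - 2)/(5 - 2) × (3.7 - 8)/(5 - 8) × (3.7 - 11)/(5 - 11) = 0.988204
L_2(3.7) = (3.7 - 2)/(8 - 2) × (3.7 - 5)/(8 - 5) × (3.7 - 11)/(8 - 11) = -0.298759
L_3(3.7) = (3.7 - 2)/(11 - 2) × (3.7 - 5)/(11 - 5) × (3.7 - 8)/(11 - 8) = 0.058660

P(3.7) = 0×L_0(3.7) + (-5)×L_1(3.7) + (-8)×L_2(3.7) + (-15)×L_3(3.7)
P(3.7) = -3.430852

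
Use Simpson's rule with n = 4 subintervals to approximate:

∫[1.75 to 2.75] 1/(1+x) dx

f(x) = 1/(1+x)
a = 1.75, b = 2.75, n = 4
h = (b - a)/n = 0.250000

Simpson's rule: (h/3)[f(x₀) + 4f(x₁) + 2f(x₂) + ... + f(xₙ)]

x_0 = 1.7500, f(x_0) = 0.363636, coefficient = 1
x_1 = 2.0000, f(x_1) = 0.333333, coefficient = 4
x_2 = 2.2500, f(x_2) = 0.307692, coefficient = 2
x_3 = 2.5000, f(x_3) = 0.285714, coefficient = 4
x_4 = 2.7500, f(x_4) = 0.266667, coefficient = 1

I ≈ (0.250000/3) × 3.721878 = 0.310157
Exact value: 0.310155
Error: 0.000002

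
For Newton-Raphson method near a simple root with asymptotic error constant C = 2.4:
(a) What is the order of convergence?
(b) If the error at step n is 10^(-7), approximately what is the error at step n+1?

(a) Newton-Raphson has quadratic (order 2) convergence near simple roots.
    This means |e_{n+1}| ≈ C|e_n|².

(b) With |e_n| = 10^(-7) and C = 2.4:
    |e_{n+1}| ≈ 2.4 × (10^(-7))² = 2.4 × 10^(-14)

(a) 2 (quadratic); (b) |e_{n+1}| ≈ 2.400e-14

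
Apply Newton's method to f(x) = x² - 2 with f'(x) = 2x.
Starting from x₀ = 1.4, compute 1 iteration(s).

f(x) = x² - 2
f'(x) = 2x
x₀ = 1.4

Newton-Raphson formula: x_{n+1} = x_n - f(x_n)/f'(x_n)

Iteration 1:
  f(1.400000) = -0.040000
  f'(1.400000) = 2.800000
  x_1 = 1.400000 - (-0.040000)/2.800000 = 1.414286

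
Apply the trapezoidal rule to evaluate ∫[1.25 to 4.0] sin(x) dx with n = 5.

f(x) = sin(x)
a = 1.25, b = 4.0, n = 5
h = (b - a)/n = 0.550000

Trapezoidal rule: (h/2)[f(x₀) + 2f(x₁) + 2f(x₂) + ... + f(xₙ)]

x_0 = 1.2500, f(x_0) = 0.948985, coefficient = 1
x_1 = 1.8000, f(x_1) = 0.973848, coefficient = 2
x_2 = 2.3500, f(x_2) = 0.711473, coefficient = 2
x_3 = 2.9000, f(x_3) = 0.239249, coefficient = 2
x_4 = 3.4500, f(x_4) = -0.303542, coefficient = 2
x_5 = 4.0000, f(x_5) = -0.756802, coefficient = 1

I ≈ (0.550000/2) × 3.434240 = 0.944416
Exact value: 0.968966
Error: 0.024550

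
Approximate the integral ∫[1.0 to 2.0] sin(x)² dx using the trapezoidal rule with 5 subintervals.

f(x) = sin(x)²
a = 1.0, b = 2.0, n = 5
h = (b - a)/n = 0.200000

Trapezoidal rule: (h/2)[f(x₀) + 2f(x₁) + 2f(x₂) + ... + f(xₙ)]

x_0 = 1.0000, f(x_0) = 0.708073, coefficient = 1
x_1 = 1.2000, f(x_1) = 0.868697, coefficient = 2
x_2 = 1.4000, f(x_2) = 0.971111, coefficient = 2
x_3 = 1.6000, f(x_3) = 0.999147, coefficient = 2
x_4 = 1.8000, f(x_4) = 0.948379, coefficient = 2
x_5 = 2.0000, f(x_5) = 0.826822, coefficient = 1

I ≈ (0.200000/2) × 9.109564 = 0.910956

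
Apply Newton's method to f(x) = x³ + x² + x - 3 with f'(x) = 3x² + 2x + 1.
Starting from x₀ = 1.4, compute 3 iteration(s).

f(x) = x³ + x² + x - 3
f'(x) = 3x² + 2x + 1
x₀ = 1.4

Newton-Raphson formula: x_{n+1} = x_n - f(x_n)/f'(x_n)

Iteration 1:
  f(1.400000) = 3.104000
  f'(1.400000) = 9.680000
  x_1 = 1.400000 - 3.104000/9.680000 = 1.079339
Iteration 2:
  f(1.079339) = 0.501711
  f'(1.079339) = 6.653595
  x_2 = 1.079339 - 0.501711/6.653595 = 1.003934
Iteration 3:
  f(1.003934) = 0.023668
  f'(1.003934) = 6.031521
  x_3 = 1.003934 - 0.023668/6.031521 = 1.000010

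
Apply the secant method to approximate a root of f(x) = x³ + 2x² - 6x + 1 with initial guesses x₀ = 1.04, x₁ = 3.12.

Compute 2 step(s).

f(x) = x³ + 2x² - 6x + 1
x₀ = 1.04, x₁ = 3.12

Secant formula: x_{n+1} = x_n - f(x_n)(x_n - x_{n-1})/(f(x_n) - f(x_{n-1}))

Iteration 1:
  f(1.040000) = -1.951936
  f(3.120000) = 32.120128
  x_2 = 3.120000 - 32.120128×(3.120000 - 1.040000)/(32.120128 - (-1.951936))
       = 1.159160
Iteration 2:
  f(3.120000) = 32.120128
  f(1.159160) = -1.710149
  x_3 = 1.159160 - (-1.710149)×(1.159160 - 3.120000)/(-1.710149 - 32.120128)
       = 1.258282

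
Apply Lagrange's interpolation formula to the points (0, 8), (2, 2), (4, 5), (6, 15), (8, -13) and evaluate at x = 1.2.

Lagrange interpolation formula:
P(x) = Σ yᵢ × Lᵢ(x)
where Lᵢ(x) = Π_{j≠i} (x - xⱼ)/(xᵢ - xⱼ)

L_0(1.2) = (1.2 - 2)/(0 - 2) × (1.2 - 4)/(0 - 4) × (1.2 - 6)/(0 - 6) × (1.2 - 8)/(0 - 8) = 0.190400
L_1(1.2) = (1.2 - 0)/(2 - 0) × (1.2 - 4)/(2 - 4) × (1.2 - 6)/(2 - 6) × (1.2 - 8)/(2 - 8) = 1.142400
L_2(1.2) = (1.2 - 0)/(4 - 0) × (1.2 - 2)/(4 - 2) × (1.2 - 6)/(4 - 6) × (1.2 - 8)/(4 - 8) = -0.489600
L_3(1.2) = (1.2 - 0)/(6 - 0) × (1.2 - 2)/(6 - 2) × (1.2 - 4)/(6 - 4) × (1.2 - 8)/(6 - 8) = 0.190400
L_4(1.2) = (1.2 - 0)/(8 - 0) × (1.2 - 2)/(8 - 2) × (1.2 - 4)/(8 - 4) × (1.2 - 6)/(8 - 6) = -0.033600

P(1.2) = 8×L_0(1.2) + 2×L_1(1.2) + 5×L_2(1.2) + 15×L_3(1.2) + (-13)×L_4(1.2)
P(1.2) = 4.652800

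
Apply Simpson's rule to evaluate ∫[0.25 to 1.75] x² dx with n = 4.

f(x) = x²
a = 0.25, b = 1.75, n = 4
h = (b - a)/n = 0.375000

Simpson's rule: (h/3)[f(x₀) + 4f(x₁) + 2f(x₂) + ... + f(xₙ)]

x_0 = 0.2500, f(x_0) = 0.062500, coefficient = 1
x_1 = 0.6250, f(x_1) = 0.390625, coefficient = 4
x_2 = 1.0000, f(x_2) = 1.000000, coefficient = 2
x_3 = 1.3750, f(x_3) = 1.890625, coefficient = 4
x_4 = 1.7500, f(x_4) = 3.062500, coefficient = 1

I ≈ (0.375000/3) × 14.250000 = 1.781250
Exact value: 1.781250
Error: 0.000000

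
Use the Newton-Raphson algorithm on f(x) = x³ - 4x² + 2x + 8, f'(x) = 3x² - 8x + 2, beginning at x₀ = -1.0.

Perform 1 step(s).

f(x) = x³ - 4x² + 2x + 8
f'(x) = 3x² - 8x + 2
x₀ = -1.0

Newton-Raphson formula: x_{n+1} = x_n - f(x_n)/f'(x_n)

Iteration 1:
  f(-1.000000) = 1.000000
  f'(-1.000000) = 13.000000
  x_1 = -1.000000 - 1.000000/13.000000 = -1.076923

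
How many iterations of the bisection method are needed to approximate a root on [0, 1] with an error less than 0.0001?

We need (b-a)/2^n ≤ 0.0001
(1 - 0)/2^n ≤ 0.0001
1/2^n ≤ 0.0001
2^n ≥ 10000
n ≥ log₂(10000) = 13.29
n ≥ 14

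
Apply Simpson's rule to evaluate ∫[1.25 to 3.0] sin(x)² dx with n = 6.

f(x) = sin(x)²
a = 1.25, b = 3.0, n = 6
h = (b - a)/n = 0.291667

Simpson's rule: (h/3)[f(x₀) + 4f(x₁) + 2f(x₂) + ... + f(xₙ)]

x_0 = 1.2500, f(x_0) = 0.900572, coefficient = 1
x_1 = 1.5417, f(x_1) = 0.999152, coefficient = 4
x_2 = 1.8333, f(x_2) = 0.932643, coefficient = 2
x_3 = 2.1250, f(x_3) = 0.723044, coefficient = 4
x_4 = 2.4167, f(x_4) = 0.439675, coefficient = 2
x_5 = 2.7083, f(x_5) = 0.176258, coefficient = 4
x_6 = 3.0000, f(x_6) = 0.019915, coefficient = 1

I ≈ (0.291667/3) × 11.258939 = 1.094619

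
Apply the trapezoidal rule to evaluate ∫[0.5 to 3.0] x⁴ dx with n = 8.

f(x) = x⁴
a = 0.5, b = 3.0, n = 8
h = (b - a)/n = 0.312500

Trapezoidal rule: (h/2)[f(x₀) + 2f(x₁) + 2f(x₂) + ... + f(xₙ)]

x_0 = 0.5000, f(x_0) = 0.062500, coefficient = 1
x_1 = 0.8125, f(x_1) = 0.435806, coefficient = 2
x_2 = 1.1250, f(x_2) = 1.601807, coefficient = 2
x_3 = 1.4375, f(x_3) = 4.270035, coefficient = 2
x_4 = 1.7500, f(x_4) = 9.378906, coefficient = 2
x_5 = 2.0625, f(x_5) = 18.095718, coefficient = 2
x_6 = 2.3750, f(x_6) = 31.816650, coefficient = 2
x_7 = 2.6875, f(x_7) = 52.166763, coefficient = 2
x_8 = 3.0000, f(x_8) = 81.000000, coefficient = 1

I ≈ (0.312500/2) × 316.593872 = 49.467793
Exact value: 48.593750
Error: 0.874043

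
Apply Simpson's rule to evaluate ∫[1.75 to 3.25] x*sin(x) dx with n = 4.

f(x) = x*sin(x)
a = 1.75, b = 3.25, n = 4
h = (b - a)/n = 0.375000

Simpson's rule: (h/3)[f(x₀) + 4f(x₁) + 2f(x₂) + ... + f(xₙ)]

x_0 = 1.7500, f(x_0) = 1.721975, coefficient = 1
x_1 = 2.1250, f(x_1) = 1.806930, coefficient = 4
x_2 = 2.5000, f(x_2) = 1.496180, coefficient = 2
x_3 = 2.8750, f(x_3) = 0.757407, coefficient = 4
x_4 = 3.2500, f(x_4) = -0.351634, coefficient = 1

I ≈ (0.375000/3) × 14.620049 = 1.827506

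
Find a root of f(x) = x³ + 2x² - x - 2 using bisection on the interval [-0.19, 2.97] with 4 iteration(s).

f(x) = x³ + 2x² - x - 2
Initial interval: [-0.19, 2.97]

Iteration 1:
  c_1 = (-0.190000 + 2.970000)/2 = 1.390000
  f(c_1) = f(1.390000) = 3.159819
  f(a) × f(c) < 0, new interval: [-0.190000, 1.390000]
Iteration 2:
  c_2 = (-0.190000 + 1.390000)/2 = 0.600000
  f(c_2) = f(0.600000) = -1.664000
  f(a) × f(c) ≥ 0, new interval: [0.600000, 1.390000]
Iteration 3:
  c_3 = (0.600000 + 1.390000)/2 = 0.995000
  f(c_3) = f(0.995000) = -0.029875
  f(a) × f(c) ≥ 0, new interval: [0.995000, 1.390000]
Iteration 4:
  c_4 = (0.995000 + 1.390000)/2 = 1.192500
  f(c_4) = f(1.192500) = 1.347415
  f(a) × f(c) < 0, new interval: [0.995000, 1.192500]

After 4 iteration(s), the approximation is c_4 = 1.192500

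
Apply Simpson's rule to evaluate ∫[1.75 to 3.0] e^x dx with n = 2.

f(x) = e^x
a = 1.75, b = 3.0, n = 2
h = (b - a)/n = 0.625000

Simpson's rule: (h/3)[f(x₀) + 4f(x₁) + 2f(x₂) + ... + f(xₙ)]

x_0 = 1.7500, f(x_0) = 5.754603, coefficient = 1
x_1 = 2.3750, f(x_1) = 10.751013, coefficient = 4
x_2 = 3.0000, f(x_2) = 20.085537, coefficient = 1

I ≈ (0.625000/3) × 68.844192 = 14.342540
Exact value: 14.330934
Error: 0.011606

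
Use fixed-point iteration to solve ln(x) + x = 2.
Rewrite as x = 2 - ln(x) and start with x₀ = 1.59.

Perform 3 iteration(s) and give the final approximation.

Equation: ln(x) + x = 2
Fixed-point form: x = 2 - ln(x)
x₀ = 1.59

x_1 = g(1.590000) = 1.536266
x_2 = g(1.536266) = 1.570645
x_3 = g(1.570645) = 1.548514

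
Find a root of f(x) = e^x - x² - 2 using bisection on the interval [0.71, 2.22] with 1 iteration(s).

f(x) = e^x - x² - 2
Initial interval: [0.71, 2.22]

Iteration 1:
  c_1 = (0.710000 + 2.220000)/2 = 1.465000
  f(c_1) = f(1.465000) = 0.181318
  f(a) × f(c) < 0, new interval: [0.710000, 1.465000]

After 1 iteration(s), the approximation is c_1 = 1.465000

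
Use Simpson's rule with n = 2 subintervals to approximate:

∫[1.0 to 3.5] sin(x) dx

f(x) = sin(x)
a = 1.0, b = 3.5, n = 2
h = (b - a)/n = 1.250000

Simpson's rule: (h/3)[f(x₀) + 4f(x₁) + 2f(x₂) + ... + f(xₙ)]

x_0 = 1.0000, f(x_0) = 0.841471, coefficient = 1
x_1 = 2.2500, f(x_1) = 0.778073, coefficient = 4
x_2 = 3.5000, f(x_2) = -0.350783, coefficient = 1

I ≈ (1.250000/3) × 3.602981 = 1.501242
Exact value: 1.476759
Error: 0.024483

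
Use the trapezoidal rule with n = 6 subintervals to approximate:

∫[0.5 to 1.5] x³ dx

f(x) = x³
a = 0.5, b = 1.5, n = 6
h = (b - a)/n = 0.166667

Trapezoidal rule: (h/2)[f(x₀) + 2f(x₁) + 2f(x₂) + ... + f(xₙ)]

x_0 = 0.5000, f(x_0) = 0.125000, coefficient = 1
x_1 = 0.6667, f(x_1) = 0.296296, coefficient = 2
x_2 = 0.8333, f(x_2) = 0.578704, coefficient = 2
x_3 = 1.0000, f(x_3) = 1.000000, coefficient = 2
x_4 = 1.1667, f(x_4) = 1.587963, coefficient = 2
x_5 = 1.3333, f(x_5) = 2.370370, coefficient = 2
x_6 = 1.5000, f(x_6) = 3.375000, coefficient = 1

I ≈ (0.166667/2) × 15.166667 = 1.263889
Exact value: 1.250000
Error: 0.013889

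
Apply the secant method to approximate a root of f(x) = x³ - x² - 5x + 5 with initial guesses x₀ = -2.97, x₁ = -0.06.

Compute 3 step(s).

f(x) = x³ - x² - 5x + 5
x₀ = -2.97, x₁ = -0.06

Secant formula: x_{n+1} = x_n - f(x_n)(x_n - x_{n-1})/(f(x_n) - f(x_{n-1}))

Iteration 1:
  f(-2.970000) = -15.168973
  f(-0.060000) = 5.296184
  x_2 = -0.060000 - 5.296184×(-0.060000 - (-2.970000))/(5.296184 - (-15.168973))
       = -0.813080
Iteration 2:
  f(-0.060000) = 5.296184
  f(-0.813080) = 7.866774
  x_3 = -0.813080 - 7.866774×(-0.813080 - (-0.060000))/(7.866774 - 5.296184)
       = 1.491569
Iteration 3:
  f(-0.813080) = 7.866774
  f(1.491569) = -1.364214
  x_4 = 1.491569 - (-1.364214)×(1.491569 - (-0.813080))/(-1.364214 - 7.866774)
       = 1.150974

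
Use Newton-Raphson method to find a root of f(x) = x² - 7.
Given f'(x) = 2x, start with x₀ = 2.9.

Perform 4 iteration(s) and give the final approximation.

f(x) = x² - 7
f'(x) = 2x
x₀ = 2.9

Newton-Raphson formula: x_{n+1} = x_n - f(x_n)/f'(x_n)

Iteration 1:
  f(2.900000) = 1.410000
  f'(2.900000) = 5.800000
  x_1 = 2.900000 - 1.410000/5.800000 = 2.656897
Iteration 2:
  f(2.656897) = 0.059099
  f'(2.656897) = 5.313793
  x_2 = 2.656897 - 0.059099/5.313793 = 2.645775
Iteration 3:
  f(2.645775) = 0.000124
  f'(2.645775) = 5.291549
  x_3 = 2.645775 - 0.000124/5.291549 = 2.645751
Iteration 4:
  f(2.645751) = 0.000000
  f'(2.645751) = 5.291503
  x_4 = 2.645751 - 0.000000/5.291503 = 2.645751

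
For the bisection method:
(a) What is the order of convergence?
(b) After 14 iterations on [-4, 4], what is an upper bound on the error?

(a) Bisection has linear (order 1) convergence; the error is halved each step.

(b) Error bound = (b-a)/2^n = (4 - (-4))/2^{14}
    = 8/2^{14}

(a) 1 (linear); (b) error ≤ 4.88e-04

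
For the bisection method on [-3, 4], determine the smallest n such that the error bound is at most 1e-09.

We need (b-a)/2^n ≤ 1e-09
(4 - (-3))/2^n ≤ 1e-09
7/2^n ≤ 1e-09
2^n ≥ 7000000000
n ≥ log₂(7000000000) = 32.70
n ≥ 33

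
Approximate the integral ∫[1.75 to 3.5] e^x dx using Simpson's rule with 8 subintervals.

f(x) = e^x
a = 1.75, b = 3.5, n = 8
h = (b - a)/n = 0.218750

Simpson's rule: (h/3)[f(x₀) + 4f(x₁) + 2f(x₂) + ... + f(xₙ)]

x_0 = 1.7500, f(x_0) = 5.754603, coefficient = 1
x_1 = 1.9688, f(x_1) = 7.161719, coefficient = 4
x_2 = 2.1875, f(x_2) = 8.912903, coefficient = 2
x_3 = 2.4062, f(x_3) = 11.092287, coefficient = 4
x_4 = 2.6250, f(x_4) = 13.804574, coefficient = 2
x_5 = 2.8438, f(x_5) = 17.180070, coefficient = 4
x_6 = 3.0625, f(x_6) = 21.380943, coefficient = 2
x_7 = 3.2812, f(x_7) = 26.609013, coefficient = 4
x_8 = 3.5000, f(x_8) = 33.115452, coefficient = 1

I ≈ (0.218750/3) × 375.239251 = 27.361195
Exact value: 27.360849
Error: 0.000346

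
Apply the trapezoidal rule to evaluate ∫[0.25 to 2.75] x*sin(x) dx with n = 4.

f(x) = x*sin(x)
a = 0.25, b = 2.75, n = 4
h = (b - a)/n = 0.625000

Trapezoidal rule: (h/2)[f(x₀) + 2f(x₁) + 2f(x₂) + ... + f(xₙ)]

x_0 = 0.2500, f(x_0) = 0.061851, coefficient = 1
x_1 = 0.8750, f(x_1) = 0.671601, coefficient = 2
x_2 = 1.5000, f(x_2) = 1.496242, coefficient = 2
x_3 = 2.1250, f(x_3) = 1.806930, coefficient = 2
x_4 = 2.7500, f(x_4) = 1.049568, coefficient = 1

I ≈ (0.625000/2) × 9.060964 = 2.831551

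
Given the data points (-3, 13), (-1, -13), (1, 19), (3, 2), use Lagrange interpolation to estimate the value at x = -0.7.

Lagrange interpolation formula:
P(x) = Σ yᵢ × Lᵢ(x)
where Lᵢ(x) = Π_{j≠i} (x - xⱼ)/(xᵢ - xⱼ)

L_0(-0.7) = (-0.7 - (-1))/(-3 - (-1)) × (-0.7 - 1)/(-3 - 1) × (-0.7 - 3)/(-3 - 3) = -0.039313
L_1(-0.7) = (-0.7 - (-3))/(-1 - (-3)) × (-0.7 - 1)/(-1 - 1) × (-0.7 - 3)/(-1 - 3) = 0.904187
L_2(-0.7) = (-0.7 - (-3))/(1 - (-3)) × (-0.7 - (-1))/(1 - (-1)) × (-0.7 - 3)/(1 - 3) = 0.159563
L_3(-0.7) = (-0.7 - (-3))/(3 - (-3)) × (-0.7 - (-1))/(3 - (-1)) × (-0.7 - 1)/(3 - 1) = -0.024438

P(-0.7) = 13×L_0(-0.7) + (-13)×L_1(-0.7) + 19×L_2(-0.7) + 2×L_3(-0.7)
P(-0.7) = -9.282687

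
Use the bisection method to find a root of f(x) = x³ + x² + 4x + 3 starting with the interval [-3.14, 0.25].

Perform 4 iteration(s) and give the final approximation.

f(x) = x³ + x² + 4x + 3
Initial interval: [-3.14, 0.25]

Iteration 1:
  c_1 = (-3.140000 + 0.250000)/2 = -1.445000
  f(c_1) = f(-1.445000) = -3.709171
  f(a) × f(c) ≥ 0, new interval: [-1.445000, 0.250000]
Iteration 2:
  c_2 = (-1.445000 + 0.250000)/2 = -0.597500
  f(c_2) = f(-0.597500) = 0.753695
  f(a) × f(c) < 0, new interval: [-1.445000, -0.597500]
Iteration 3:
  c_3 = (-1.445000 + (-0.597500))/2 = -1.021250
  f(c_3) = f(-1.021250) = -1.107163
  f(a) × f(c) ≥ 0, new interval: [-1.021250, -0.597500]
Iteration 4:
  c_4 = (-1.021250 + (-0.597500))/2 = -0.809375
  f(c_4) = f(-0.809375) = -0.112624
  f(a) × f(c) ≥ 0, new interval: [-0.809375, -0.597500]

After 4 iteration(s), the approximation is c_4 = -0.809375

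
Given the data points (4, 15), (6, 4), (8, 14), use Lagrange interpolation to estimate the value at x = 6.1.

Lagrange interpolation formula:
P(x) = Σ yᵢ × Lᵢ(x)
where Lᵢ(x) = Π_{j≠i} (x - xⱼ)/(xᵢ - xⱼ)

L_0(6.1) = (6.1 - 6)/(4 - 6) × (6.1 - 8)/(4 - 8) = -0.023750
L_1(6.1) = (6.1 - 4)/(6 - 4) × (6.1 - 8)/(6 - 8) = 0.997500
L_2(6.1) = (6.1 - 4)/(8 - 4) × (6.1 - 6)/(8 - 6) = 0.026250

P(6.1) = 15×L_0(6.1) + 4×L_1(6.1) + 14×L_2(6.1)
P(6.1) = 4.001250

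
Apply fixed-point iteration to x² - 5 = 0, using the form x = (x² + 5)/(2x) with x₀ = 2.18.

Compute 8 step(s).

Equation: x² - 5 = 0
Fixed-point form: x = (x² + 5)/(2x)
x₀ = 2.18

x_1 = g(2.180000) = 2.236789
x_2 = g(2.236789) = 2.236068
x_3 = g(2.236068) = 2.236068
x_4 = g(2.236068) = 2.236068
x_5 = g(2.236068) = 2.236068
x_6 = g(2.236068) = 2.236068
x_7 = g(2.236068) = 2.236068
x_8 = g(2.236068) = 2.236068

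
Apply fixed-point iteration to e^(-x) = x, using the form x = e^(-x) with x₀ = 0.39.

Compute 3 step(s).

Equation: e^(-x) = x
Fixed-point form: x = e^(-x)
x₀ = 0.39

x_1 = g(0.390000) = 0.677057
x_2 = g(0.677057) = 0.508110
x_3 = g(0.508110) = 0.601631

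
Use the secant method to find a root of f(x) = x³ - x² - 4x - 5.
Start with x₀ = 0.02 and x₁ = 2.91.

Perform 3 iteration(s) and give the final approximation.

f(x) = x³ - x² - 4x - 5
x₀ = 0.02, x₁ = 2.91

Secant formula: x_{n+1} = x_n - f(x_n)(x_n - x_{n-1})/(f(x_n) - f(x_{n-1}))

Iteration 1:
  f(0.020000) = -5.080392
  f(2.910000) = -0.465929
  x_2 = 2.910000 - (-0.465929)×(2.910000 - 0.020000)/(-0.465929 - (-5.080392))
       = 3.201807
Iteration 2:
  f(2.910000) = -0.465929
  f(3.201807) = 4.764756
  x_3 = 3.201807 - 4.764756×(3.201807 - 2.910000)/(4.764756 - (-0.465929))
       = 2.935993
Iteration 3:
  f(3.201807) = 4.764756
  f(2.935993) = -0.055605
  x_4 = 2.935993 - (-0.055605)×(2.935993 - 3.201807)/(-0.055605 - 4.764756)
       = 2.939059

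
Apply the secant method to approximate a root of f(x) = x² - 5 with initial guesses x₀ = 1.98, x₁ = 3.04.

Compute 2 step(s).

f(x) = x² - 5
x₀ = 1.98, x₁ = 3.04

Secant formula: x_{n+1} = x_n - f(x_n)(x_n - x_{n-1})/(f(x_n) - f(x_{n-1}))

Iteration 1:
  f(1.980000) = -1.079600
  f(3.040000) = 4.241600
  x_2 = 3.040000 - 4.241600×(3.040000 - 1.980000)/(4.241600 - (-1.079600))
       = 2.195060
Iteration 2:
  f(3.040000) = 4.241600
  f(2.195060) = -0.181713
  x_3 = 2.195060 - (-0.181713)×(2.195060 - 3.040000)/(-0.181713 - 4.241600)
       = 2.229770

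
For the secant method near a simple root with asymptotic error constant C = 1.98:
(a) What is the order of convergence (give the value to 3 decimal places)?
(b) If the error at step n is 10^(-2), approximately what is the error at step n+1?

(a) Secant method has superlinear convergence with order φ = (1+√5)/2 ≈ 1.618.
    This means |e_{n+1}| ≈ C|e_n|^1.618.

(b) With |e_n| = 10^(-2) and C = 1.98:
    |e_{n+1}| ≈ 1.98 × (10^(-2))^1.618 = 1.98 × 10^(-3.24)

(a) ≈ 1.618 (golden ratio); (b) |e_{n+1}| ≈ 1.150e-03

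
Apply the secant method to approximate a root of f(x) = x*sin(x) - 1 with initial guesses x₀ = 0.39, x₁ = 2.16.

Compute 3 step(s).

f(x) = x*sin(x) - 1
x₀ = 0.39, x₁ = 2.16

Secant formula: x_{n+1} = x_n - f(x_n)(x_n - x_{n-1})/(f(x_n) - f(x_{n-1}))

Iteration 1:
  f(0.390000) = -0.851727
  f(2.160000) = 0.795788
  x_2 = 2.160000 - 0.795788×(2.160000 - 0.390000)/(0.795788 - (-0.851727))
       = 1.305048
Iteration 2:
  f(2.160000) = 0.795788
  f(1.305048) = 0.259237
  x_3 = 1.305048 - 0.259237×(1.305048 - 2.160000)/(0.259237 - 0.795788)
       = 0.891976
Iteration 3:
  f(1.305048) = 0.259237
  f(0.891976) = -0.305762
  x_4 = 0.891976 - (-0.305762)×(0.891976 - 1.305048)/(-0.305762 - 0.259237)
       = 1.115520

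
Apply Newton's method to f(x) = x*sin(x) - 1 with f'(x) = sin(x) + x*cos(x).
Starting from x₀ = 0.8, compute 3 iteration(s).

f(x) = x*sin(x) - 1
f'(x) = sin(x) + x*cos(x)
x₀ = 0.8

Newton-Raphson formula: x_{n+1} = x_n - f(x_n)/f'(x_n)

Iteration 1:
  f(0.800000) = -0.426115
  f'(0.800000) = 1.274721
  x_1 = 0.800000 - (-0.426115)/1.274721 = 1.134281
Iteration 2:
  f(1.134281) = 0.027920
  f'(1.134281) = 1.385786
  x_2 = 1.134281 - 0.027920/1.385786 = 1.114134
Iteration 3:
  f(1.114134) = -0.000033
  f'(1.114134) = 1.388812
  x_3 = 1.114134 - (-0.000033)/1.388812 = 1.114157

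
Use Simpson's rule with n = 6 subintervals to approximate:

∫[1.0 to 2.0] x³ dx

f(x) = x³
a = 1.0, b = 2.0, n = 6
h = (b - a)/n = 0.166667

Simpson's rule: (h/3)[f(x₀) + 4f(x₁) + 2f(x₂) + ... + f(xₙ)]

x_0 = 1.0000, f(x_0) = 1.000000, coefficient = 1
x_1 = 1.1667, f(x_1) = 1.587963, coefficient = 4
x_2 = 1.3333, f(x_2) = 2.370370, coefficient = 2
x_3 = 1.5000, f(x_3) = 3.375000, coefficient = 4
x_4 = 1.6667, f(x_4) = 4.629630, coefficient = 2
x_5 = 1.8333, f(x_5) = 6.162037, coefficient = 4
x_6 = 2.0000, f(x_6) = 8.000000, coefficient = 1

I ≈ (0.166667/3) × 67.500000 = 3.750000
Exact value: 3.750000
Error: 0.000000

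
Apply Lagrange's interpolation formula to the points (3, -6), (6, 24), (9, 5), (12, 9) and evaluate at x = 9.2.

Lagrange interpolation formula:
P(x) = Σ yᵢ × Lᵢ(x)
where Lᵢ(x) = Π_{j≠i} (x - xⱼ)/(xᵢ - xⱼ)

L_0(9.2) = (9.2 - 6)/(3 - 6) × (9.2 - 9)/(3 - 9) × (9.2 - 12)/(3 - 12) = 0.011062
L_1(9.2) = (9.2 - 3)/(6 - 3) × (9.2 - 9)/(6 - 9) × (9.2 - 12)/(6 - 12) = -0.064296
L_2(9.2) = (9.2 - 3)/(9 - 3) × (9.2 - 6)/(9 - 6) × (9.2 - 12)/(9 - 12) = 1.028741
L_3(9.2) = (9.2 - 3)/(12 - 3) × (9.2 - 6)/(12 - 6) × (9.2 - 9)/(12 - 9) = 0.024494

P(9.2) = (-6)×L_0(9.2) + 24×L_1(9.2) + 5×L_2(9.2) + 9×L_3(9.2)
P(9.2) = 3.754667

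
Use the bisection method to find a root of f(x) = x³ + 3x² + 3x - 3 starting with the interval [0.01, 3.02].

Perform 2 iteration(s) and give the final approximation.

f(x) = x³ + 3x² + 3x - 3
Initial interval: [0.01, 3.02]

Iteration 1:
  c_1 = (0.010000 + 3.020000)/2 = 1.515000
  f(c_1) = f(1.515000) = 11.907941
  f(a) × f(c) < 0, new interval: [0.010000, 1.515000]
Iteration 2:
  c_2 = (0.010000 + 1.515000)/2 = 0.762500
  f(c_2) = f(0.762500) = 1.475041
  f(a) × f(c) < 0, new interval: [0.010000, 0.762500]

After 2 iteration(s), the approximation is c_2 = 0.762500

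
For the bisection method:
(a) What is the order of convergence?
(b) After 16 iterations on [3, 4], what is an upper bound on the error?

(a) Bisection has linear (order 1) convergence; the error is halved each step.

(b) Error bound = (b-a)/2^n = (4 - 3)/2^{16}
    = 1/2^{16}

(a) 1 (linear); (b) error ≤ 1.53e-05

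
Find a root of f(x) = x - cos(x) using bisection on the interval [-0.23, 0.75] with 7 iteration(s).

f(x) = x - cos(x)
Initial interval: [-0.23, 0.75]

Iteration 1:
  c_1 = (-0.230000 + 0.750000)/2 = 0.260000
  f(c_1) = f(0.260000) = -0.706390
  f(a) × f(c) ≥ 0, new interval: [0.260000, 0.750000]
Iteration 2:
  c_2 = (0.260000 + 0.750000)/2 = 0.505000
  f(c_2) = f(0.505000) = -0.370174
  f(a) × f(c) ≥ 0, new interval: [0.505000, 0.750000]
Iteration 3:
  c_3 = (0.505000 + 0.750000)/2 = 0.627500
  f(c_3) = f(0.627500) = -0.181998
  f(a) × f(c) ≥ 0, new interval: [0.627500, 0.750000]
Iteration 4:
  c_4 = (0.627500 + 0.750000)/2 = 0.688750
  f(c_4) = f(0.688750) = -0.083291
  f(a) × f(c) ≥ 0, new interval: [0.688750, 0.750000]
Iteration 5:
  c_5 = (0.688750 + 0.750000)/2 = 0.719375
  f(c_5) = f(0.719375) = -0.032843
  f(a) × f(c) ≥ 0, new interval: [0.719375, 0.750000]
Iteration 6:
  c_6 = (0.719375 + 0.750000)/2 = 0.734687
  f(c_6) = f(0.734687) = -0.007353
  f(a) × f(c) ≥ 0, new interval: [0.734687, 0.750000]
Iteration 7:
  c_7 = (0.734687 + 0.750000)/2 = 0.742344
  f(c_7) = f(0.742344) = 0.005458
  f(a) × f(c) < 0, new interval: [0.734687, 0.742344]

After 7 iteration(s), the approximation is c_7 = 0.742344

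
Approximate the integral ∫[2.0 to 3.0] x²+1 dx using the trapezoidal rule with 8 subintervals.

f(x) = x²+1
a = 2.0, b = 3.0, n = 8
h = (b - a)/n = 0.125000

Trapezoidal rule: (h/2)[f(x₀) + 2f(x₁) + 2f(x₂) + ... + f(xₙ)]

x_0 = 2.0000, f(x_0) = 5.000000, coefficient = 1
x_1 = 2.1250, f(x_1) = 5.515625, coefficient = 2
x_2 = 2.2500, f(x_2) = 6.062500, coefficient = 2
x_3 = 2.3750, f(x_3) = 6.640625, coefficient = 2
x_4 = 2.5000, f(x_4) = 7.250000, coefficient = 2
x_5 = 2.6250, f(x_5) = 7.890625, coefficient = 2
x_6 = 2.7500, f(x_6) = 8.562500, coefficient = 2
x_7 = 2.8750, f(x_7) = 9.265625, coefficient = 2
x_8 = 3.0000, f(x_8) = 10.000000, coefficient = 1

I ≈ (0.125000/2) × 117.375000 = 7.335938
Exact value: 7.333333
Error: 0.002604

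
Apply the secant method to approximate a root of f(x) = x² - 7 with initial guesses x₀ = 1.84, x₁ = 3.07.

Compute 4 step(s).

f(x) = x² - 7
x₀ = 1.84, x₁ = 3.07

Secant formula: x_{n+1} = x_n - f(x_n)(x_n - x_{n-1})/(f(x_n) - f(x_{n-1}))

Iteration 1:
  f(1.840000) = -3.614400
  f(3.070000) = 2.424900
  x_2 = 3.070000 - 2.424900×(3.070000 - 1.840000)/(2.424900 - (-3.614400))
       = 2.576130
Iteration 2:
  f(3.070000) = 2.424900
  f(2.576130) = -0.363552
  x_3 = 2.576130 - (-0.363552)×(2.576130 - 3.070000)/(-0.363552 - 2.424900)
       = 2.640520
Iteration 3:
  f(2.576130) = -0.363552
  f(2.640520) = -0.027654
  x_4 = 2.640520 - (-0.027654)×(2.640520 - 2.576130)/(-0.027654 - (-0.363552))
       = 2.645821
Iteration 4:
  f(2.640520) = -0.027654
  f(2.645821) = 0.000369
  x_5 = 2.645821 - 0.000369×(2.645821 - 2.640520)/(0.000369 - (-0.027654))
       = 2.645751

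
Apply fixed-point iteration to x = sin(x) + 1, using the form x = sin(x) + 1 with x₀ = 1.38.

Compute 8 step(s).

Equation: x = sin(x) + 1
Fixed-point form: x = sin(x) + 1
x₀ = 1.38

x_1 = g(1.380000) = 1.981854
x_2 = g(1.981854) = 1.916699
x_3 = g(1.916699) = 1.940770
x_4 = g(1.940770) = 1.932337
x_5 = g(1.932337) = 1.935353
x_6 = g(1.935353) = 1.934282
x_7 = g(1.934282) = 1.934663
x_8 = g(1.934663) = 1.934528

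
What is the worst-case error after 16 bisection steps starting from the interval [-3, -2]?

Bisection error bound: |error| ≤ (b-a)/2^n
|error| ≤ (-2 - (-3))/2^16 = 1/2^16
|error| ≤ 0.0000152588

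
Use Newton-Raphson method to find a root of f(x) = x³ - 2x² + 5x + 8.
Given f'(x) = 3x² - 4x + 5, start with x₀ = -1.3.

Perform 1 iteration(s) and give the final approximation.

f(x) = x³ - 2x² + 5x + 8
f'(x) = 3x² - 4x + 5
x₀ = -1.3

Newton-Raphson formula: x_{n+1} = x_n - f(x_n)/f'(x_n)

Iteration 1:
  f(-1.300000) = -4.077000
  f'(-1.300000) = 15.270000
  x_1 = -1.300000 - (-4.077000)/15.270000 = -1.033006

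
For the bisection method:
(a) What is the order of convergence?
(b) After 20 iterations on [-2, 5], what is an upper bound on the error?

(a) Bisection has linear (order 1) convergence; the error is halved each step.

(b) Error bound = (b-a)/2^n = (5 - (-2))/2^{20}
    = 7/2^{20}

(a) 1 (linear); (b) error ≤ 6.68e-06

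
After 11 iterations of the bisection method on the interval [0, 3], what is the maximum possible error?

Bisection error bound: |error| ≤ (b-a)/2^n
|error| ≤ (3 - 0)/2^11 = 3/2^11
|error| ≤ 0.0014648438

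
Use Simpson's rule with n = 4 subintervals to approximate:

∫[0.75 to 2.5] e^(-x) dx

f(x) = e^(-x)
a = 0.75, b = 2.5, n = 4
h = (b - a)/n = 0.437500

Simpson's rule: (h/3)[f(x₀) + 4f(x₁) + 2f(x₂) + ... + f(xₙ)]

x_0 = 0.7500, f(x_0) = 0.472367, coefficient = 1
x_1 = 1.1875, f(x_1) = 0.304983, coefficient = 4
x_2 = 1.6250, f(x_2) = 0.196912, coefficient = 2
x_3 = 2.0625, f(x_3) = 0.127136, coefficient = 4
x_4 = 2.5000, f(x_4) = 0.082085, coefficient = 1

I ≈ (0.437500/3) × 2.676749 = 0.390359
Exact value: 0.390282
Error: 0.000078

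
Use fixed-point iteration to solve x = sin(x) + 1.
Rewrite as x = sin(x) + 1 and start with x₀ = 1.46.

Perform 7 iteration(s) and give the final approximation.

Equation: x = sin(x) + 1
Fixed-point form: x = sin(x) + 1
x₀ = 1.46

x_1 = g(1.460000) = 1.993868
x_2 = g(1.993868) = 1.911832
x_3 = g(1.911832) = 1.942409
x_4 = g(1.942409) = 1.931743
x_5 = g(1.931743) = 1.935563
x_6 = g(1.935563) = 1.934207
x_7 = g(1.934207) = 1.934690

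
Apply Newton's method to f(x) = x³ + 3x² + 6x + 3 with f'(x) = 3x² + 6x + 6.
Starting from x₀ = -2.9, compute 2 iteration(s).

f(x) = x³ + 3x² + 6x + 3
f'(x) = 3x² + 6x + 6
x₀ = -2.9

Newton-Raphson formula: x_{n+1} = x_n - f(x_n)/f'(x_n)

Iteration 1:
  f(-2.900000) = -13.559000
  f'(-2.900000) = 13.830000
  x_1 = -2.900000 - (-13.559000)/13.830000 = -1.919595
Iteration 2:
  f(-1.919595) = -4.536446
  f'(-1.919595) = 5.536965
  x_2 = -1.919595 - (-4.536446)/5.536965 = -1.100293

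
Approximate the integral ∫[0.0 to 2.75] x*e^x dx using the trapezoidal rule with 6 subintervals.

f(x) = x*e^x
a = 0.0, b = 2.75, n = 6
h = (b - a)/n = 0.458333

Trapezoidal rule: (h/2)[f(x₀) + 2f(x₁) + 2f(x₂) + ... + f(xₙ)]

x_0 = 0.0000, f(x_0) = 0.000000, coefficient = 1
x_1 = 0.4583, f(x_1) = 0.724825, coefficient = 2
x_2 = 0.9167, f(x_2) = 2.292528, coefficient = 2
x_3 = 1.3750, f(x_3) = 5.438230, coefficient = 2
x_4 = 1.8333, f(x_4) = 11.466952, coefficient = 2
x_5 = 2.2917, f(x_5) = 22.667814, coefficient = 2
x_6 = 2.7500, f(x_6) = 43.017238, coefficient = 1

I ≈ (0.458333/2) × 128.197936 = 29.378694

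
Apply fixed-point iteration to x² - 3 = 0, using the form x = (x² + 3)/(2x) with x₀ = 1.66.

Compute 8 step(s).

Equation: x² - 3 = 0
Fixed-point form: x = (x² + 3)/(2x)
x₀ = 1.66

x_1 = g(1.660000) = 1.733614
x_2 = g(1.733614) = 1.732052
x_3 = g(1.732052) = 1.732051
x_4 = g(1.732051) = 1.732051
x_5 = g(1.732051) = 1.732051
x_6 = g(1.732051) = 1.732051
x_7 = g(1.732051) = 1.732051
x_8 = g(1.732051) = 1.732051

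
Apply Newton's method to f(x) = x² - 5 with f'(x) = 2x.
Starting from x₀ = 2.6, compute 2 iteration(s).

f(x) = x² - 5
f'(x) = 2x
x₀ = 2.6

Newton-Raphson formula: x_{n+1} = x_n - f(x_n)/f'(x_n)

Iteration 1:
  f(2.600000) = 1.760000
  f'(2.600000) = 5.200000
  x_1 = 2.600000 - 1.760000/5.200000 = 2.261538
Iteration 2:
  f(2.261538) = 0.114556
  f'(2.261538) = 4.523077
  x_2 = 2.261538 - 0.114556/4.523077 = 2.236211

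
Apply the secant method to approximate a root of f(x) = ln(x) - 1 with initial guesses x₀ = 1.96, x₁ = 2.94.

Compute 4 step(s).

f(x) = ln(x) - 1
x₀ = 1.96, x₁ = 2.94

Secant formula: x_{n+1} = x_n - f(x_n)(x_n - x_{n-1})/(f(x_n) - f(x_{n-1}))

Iteration 1:
  f(1.960000) = -0.327056
  f(2.940000) = 0.078410
  x_2 = 2.940000 - 0.078410×(2.940000 - 1.960000)/(0.078410 - (-0.327056))
       = 2.750486
Iteration 2:
  f(2.940000) = 0.078410
  f(2.750486) = 0.011778
  x_3 = 2.750486 - 0.011778×(2.750486 - 2.940000)/(0.011778 - 0.078410)
       = 2.716988
Iteration 3:
  f(2.750486) = 0.011778
  f(2.716988) = -0.000476
  x_4 = 2.716988 - (-0.000476)×(2.716988 - 2.750486)/(-0.000476 - 0.011778)
       = 2.718289
Iteration 4:
  f(2.716988) = -0.000476
  f(2.718289) = 0.000003
  x_5 = 2.718289 - 0.000003×(2.718289 - 2.716988)/(0.000003 - (-0.000476))
       = 2.718282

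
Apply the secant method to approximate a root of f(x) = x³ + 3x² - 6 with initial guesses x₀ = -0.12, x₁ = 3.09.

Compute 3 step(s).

f(x) = x³ + 3x² - 6
x₀ = -0.12, x₁ = 3.09

Secant formula: x_{n+1} = x_n - f(x_n)(x_n - x_{n-1})/(f(x_n) - f(x_{n-1}))

Iteration 1:
  f(-0.120000) = -5.958528
  f(3.090000) = 52.147929
  x_2 = 3.090000 - 52.147929×(3.090000 - (-0.120000))/(52.147929 - (-5.958528))
       = 0.209170
Iteration 2:
  f(3.090000) = 52.147929
  f(0.209170) = -5.859593
  x_3 = 0.209170 - (-5.859593)×(0.209170 - 3.090000)/(-5.859593 - 52.147929)
       = 0.500175
Iteration 3:
  f(0.209170) = -5.859593
  f(0.500175) = -5.124344
  x_4 = 0.500175 - (-5.124344)×(0.500175 - 0.209170)/(-5.124344 - (-5.859593))
       = 2.528348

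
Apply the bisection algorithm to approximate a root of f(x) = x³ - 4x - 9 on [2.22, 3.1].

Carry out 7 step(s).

f(x) = x³ - 4x - 9
Initial interval: [2.22, 3.1]

Iteration 1:
  c_1 = (2.220000 + 3.100000)/2 = 2.660000
  f(c_1) = f(2.660000) = -0.818904
  f(a) × f(c) ≥ 0, new interval: [2.660000, 3.100000]
Iteration 2:
  c_2 = (2.660000 + 3.100000)/2 = 2.880000
  f(c_2) = f(2.880000) = 3.367872
  f(a) × f(c) < 0, new interval: [2.660000, 2.880000]
Iteration 3:
  c_3 = (2.660000 + 2.880000)/2 = 2.770000
  f(c_3) = f(2.770000) = 1.173933
  f(a) × f(c) < 0, new interval: [2.660000, 2.770000]
Iteration 4:
  c_4 = (2.660000 + 2.770000)/2 = 2.715000
  f(c_4) = f(2.715000) = 0.152876
  f(a) × f(c) < 0, new interval: [2.660000, 2.715000]
Iteration 5:
  c_5 = (2.660000 + 2.715000)/2 = 2.687500
  f(c_5) = f(2.687500) = -0.339111
  f(a) × f(c) ≥ 0, new interval: [2.687500, 2.715000]
Iteration 6:
  c_6 = (2.687500 + 2.715000)/2 = 2.701250
  f(c_6) = f(2.701250) = -0.094650
  f(a) × f(c) ≥ 0, new interval: [2.701250, 2.715000]
Iteration 7:
  c_7 = (2.701250 + 2.715000)/2 = 2.708125
  f(c_7) = f(2.708125) = 0.028729
  f(a) × f(c) < 0, new interval: [2.701250, 2.708125]

After 7 iteration(s), the approximation is c_7 = 2.708125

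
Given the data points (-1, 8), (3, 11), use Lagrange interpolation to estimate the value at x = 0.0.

Lagrange interpolation formula:
P(x) = Σ yᵢ × Lᵢ(x)
where Lᵢ(x) = Π_{j≠i} (x - xⱼ)/(xᵢ - xⱼ)

L_0(0.0) = (0.0 - 3)/(-1 - 3) = 0.750000
L_1(0.0) = (0.0 - (-1))/(3 - (-1)) = 0.250000

P(0.0) = 8×L_0(0.0) + 11×L_1(0.0)
P(0.0) = 8.750000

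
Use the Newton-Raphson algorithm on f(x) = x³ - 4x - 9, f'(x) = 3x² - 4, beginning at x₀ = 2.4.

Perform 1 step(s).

f(x) = x³ - 4x - 9
f'(x) = 3x² - 4
x₀ = 2.4

Newton-Raphson formula: x_{n+1} = x_n - f(x_n)/f'(x_n)

Iteration 1:
  f(2.400000) = -4.776000
  f'(2.400000) = 13.280000
  x_1 = 2.400000 - (-4.776000)/13.280000 = 2.759639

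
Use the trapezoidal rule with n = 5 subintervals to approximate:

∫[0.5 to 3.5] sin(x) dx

f(x) = sin(x)
a = 0.5, b = 3.5, n = 5
h = (b - a)/n = 0.600000

Trapezoidal rule: (h/2)[f(x₀) + 2f(x₁) + 2f(x₂) + ... + f(xₙ)]

x_0 = 0.5000, f(x_0) = 0.479426, coefficient = 1
x_1 = 1.1000, f(x_1) = 0.891207, coefficient = 2
x_2 = 1.7000, f(x_2) = 0.991665, coefficient = 2
x_3 = 2.3000, f(x_3) = 0.745705, coefficient = 2
x_4 = 2.9000, f(x_4) = 0.239249, coefficient = 2
x_5 = 3.5000, f(x_5) = -0.350783, coefficient = 1

I ≈ (0.600000/2) × 5.864296 = 1.759289
Exact value: 1.814039
Error: 0.054751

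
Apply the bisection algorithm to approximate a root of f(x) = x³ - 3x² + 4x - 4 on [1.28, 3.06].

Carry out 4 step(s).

f(x) = x³ - 3x² + 4x - 4
Initial interval: [1.28, 3.06]

Iteration 1:
  c_1 = (1.280000 + 3.060000)/2 = 2.170000
  f(c_1) = f(2.170000) = 0.771613
  f(a) × f(c) < 0, new interval: [1.280000, 2.170000]
Iteration 2:
  c_2 = (1.280000 + 2.170000)/2 = 1.725000
  f(c_2) = f(1.725000) = -0.893922
  f(a) × f(c) ≥ 0, new interval: [1.725000, 2.170000]
Iteration 3:
  c_3 = (1.725000 + 2.170000)/2 = 1.947500
  f(c_3) = f(1.947500) = -0.201876
  f(a) × f(c) ≥ 0, new interval: [1.947500, 2.170000]
Iteration 4:
  c_4 = (1.947500 + 2.170000)/2 = 2.058750
  f(c_4) = f(2.058750) = 0.245557
  f(a) × f(c) < 0, new interval: [1.947500, 2.058750]

After 4 iteration(s), the approximation is c_4 = 2.058750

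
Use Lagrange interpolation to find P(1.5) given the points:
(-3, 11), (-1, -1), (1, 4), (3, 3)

Lagrange interpolation formula:
P(x) = Σ yᵢ × Lᵢ(x)
where Lᵢ(x) = Π_{j≠i} (x - xⱼ)/(xᵢ - xⱼ)

L_0(1.5) = (1.5 - (-1))/(-3 - (-1)) × (1.5 - 1)/(-3 - 1) × (1.5 - 3)/(-3 - 3) = 0.039062
L_1(1.5) = (1.5 - (-3))/(-1 - (-3)) × (1.5 - 1)/(-1 - 1) × (1.5 - 3)/(-1 - 3) = -0.210938
L_2(1.5) = (1.5 - (-3))/(1 - (-3)) × (1.5 - (-1))/(1 - (-1)) × (1.5 - 3)/(1 - 3) = 1.054688
L_3(1.5) = (1.5 - (-3))/(3 - (-3)) × (1.5 - (-1))/(3 - (-1)) × (1.5 - 1)/(3 - 1) = 0.117188

P(1.5) = 11×L_0(1.5) + (-1)×L_1(1.5) + 4×L_2(1.5) + 3×L_3(1.5)
P(1.5) = 5.210938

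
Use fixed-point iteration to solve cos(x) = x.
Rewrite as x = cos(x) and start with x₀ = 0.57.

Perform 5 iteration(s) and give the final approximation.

Equation: cos(x) = x
Fixed-point form: x = cos(x)
x₀ = 0.57

x_1 = g(0.570000) = 0.841901
x_2 = g(0.841901) = 0.666046
x_3 = g(0.666046) = 0.786271
x_4 = g(0.786271) = 0.706489
x_5 = g(0.706489) = 0.760646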